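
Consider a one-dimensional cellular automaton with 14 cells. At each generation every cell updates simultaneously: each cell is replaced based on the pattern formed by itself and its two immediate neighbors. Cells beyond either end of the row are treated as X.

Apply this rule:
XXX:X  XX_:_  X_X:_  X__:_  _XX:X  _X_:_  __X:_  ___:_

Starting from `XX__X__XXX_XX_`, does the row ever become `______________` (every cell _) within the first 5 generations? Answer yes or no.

yes

generation 1: X______XX__X__
generation 2: _______X______
generation 3: ______________
all cells are _ at generation 3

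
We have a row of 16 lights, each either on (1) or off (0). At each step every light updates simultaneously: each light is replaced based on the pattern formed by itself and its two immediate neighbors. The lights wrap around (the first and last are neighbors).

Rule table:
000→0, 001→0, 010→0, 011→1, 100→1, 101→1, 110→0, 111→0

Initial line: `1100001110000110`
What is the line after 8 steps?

1010001001000101
0101000100100011
1010100010010010
0101010001001001
1010101000100100
0101010100010010
0010101010001001
1001010101000100

1001010101000100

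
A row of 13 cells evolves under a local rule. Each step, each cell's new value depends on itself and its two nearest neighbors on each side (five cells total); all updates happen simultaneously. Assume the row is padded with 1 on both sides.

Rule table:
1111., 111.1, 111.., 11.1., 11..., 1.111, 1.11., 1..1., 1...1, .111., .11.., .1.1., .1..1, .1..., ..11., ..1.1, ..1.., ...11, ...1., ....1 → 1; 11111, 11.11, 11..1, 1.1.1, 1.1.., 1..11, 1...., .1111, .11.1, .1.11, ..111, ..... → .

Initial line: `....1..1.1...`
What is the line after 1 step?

1.1111111.111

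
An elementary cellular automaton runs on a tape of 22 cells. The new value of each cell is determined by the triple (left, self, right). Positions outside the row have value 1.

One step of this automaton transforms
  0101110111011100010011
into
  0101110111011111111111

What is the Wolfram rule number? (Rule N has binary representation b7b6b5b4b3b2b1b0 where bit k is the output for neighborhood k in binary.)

223

position 4: 111 → 1  (bit 7 = 1)
position 5: 110 → 1  (bit 6 = 1)
position 0: 101 → 0  (bit 5 = 0)
position 14: 100 → 1  (bit 4 = 1)
position 3: 011 → 1  (bit 3 = 1)
position 1: 010 → 1  (bit 2 = 1)
position 16: 001 → 1  (bit 1 = 1)
position 15: 000 → 1  (bit 0 = 1)
bits b7..b0 = 11011111 = 223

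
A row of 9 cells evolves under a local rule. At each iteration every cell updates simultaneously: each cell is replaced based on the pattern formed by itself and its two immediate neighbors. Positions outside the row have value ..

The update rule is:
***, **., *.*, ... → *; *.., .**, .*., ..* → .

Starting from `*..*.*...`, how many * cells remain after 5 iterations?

5

iteration 1: ....*..**
iteration 2: ***.....*
iteration 3: .**.***..
iteration 4: ..**.**.*
iteration 5: *..**.**.
count of *: 5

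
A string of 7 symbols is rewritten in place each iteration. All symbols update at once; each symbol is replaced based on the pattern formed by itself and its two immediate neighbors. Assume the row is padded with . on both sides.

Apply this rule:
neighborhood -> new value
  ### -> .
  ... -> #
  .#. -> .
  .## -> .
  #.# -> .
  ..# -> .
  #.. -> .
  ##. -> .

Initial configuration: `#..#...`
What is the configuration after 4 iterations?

iteration 1: .....##
iteration 2: ####...
iteration 3: .....##  (repeats iteration 1; period 2)
iteration 4: ####...

####...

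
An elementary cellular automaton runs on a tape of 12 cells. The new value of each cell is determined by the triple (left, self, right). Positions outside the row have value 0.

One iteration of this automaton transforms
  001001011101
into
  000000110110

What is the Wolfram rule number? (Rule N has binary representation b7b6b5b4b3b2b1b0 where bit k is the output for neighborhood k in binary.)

position 8: 111 → 0  (bit 7 = 0)
position 9: 110 → 1  (bit 6 = 1)
position 6: 101 → 1  (bit 5 = 1)
position 3: 100 → 0  (bit 4 = 0)
position 7: 011 → 1  (bit 3 = 1)
position 2: 010 → 0  (bit 2 = 0)
position 1: 001 → 0  (bit 1 = 0)
position 0: 000 → 0  (bit 0 = 0)
bits b7..b0 = 01101000 = 104

104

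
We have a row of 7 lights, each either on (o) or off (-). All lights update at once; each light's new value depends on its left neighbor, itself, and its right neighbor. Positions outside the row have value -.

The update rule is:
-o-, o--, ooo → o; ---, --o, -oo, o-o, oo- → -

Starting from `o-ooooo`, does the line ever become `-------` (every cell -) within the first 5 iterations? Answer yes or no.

o--ooo-
oo--o-o
--o-o-o
--o-o-o  (fixed point — unchanged through iteration 5)
iteration 5 is --o-o-o, still not uniform -

no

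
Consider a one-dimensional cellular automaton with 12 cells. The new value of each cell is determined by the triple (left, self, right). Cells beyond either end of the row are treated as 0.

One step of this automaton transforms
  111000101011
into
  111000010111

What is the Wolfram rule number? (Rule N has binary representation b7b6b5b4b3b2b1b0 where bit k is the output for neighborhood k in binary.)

position 1: 111 → 1  (bit 7 = 1)
position 2: 110 → 1  (bit 6 = 1)
position 7: 101 → 1  (bit 5 = 1)
position 3: 100 → 0  (bit 4 = 0)
position 0: 011 → 1  (bit 3 = 1)
position 6: 010 → 0  (bit 2 = 0)
position 5: 001 → 0  (bit 1 = 0)
position 4: 000 → 0  (bit 0 = 0)
bits b7..b0 = 11101000 = 232

232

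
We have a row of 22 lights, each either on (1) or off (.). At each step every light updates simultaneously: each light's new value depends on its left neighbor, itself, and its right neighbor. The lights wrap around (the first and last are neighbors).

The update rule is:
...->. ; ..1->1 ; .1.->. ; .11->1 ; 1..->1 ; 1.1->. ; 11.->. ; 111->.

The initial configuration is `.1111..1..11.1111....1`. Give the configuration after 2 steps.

1.1.11..1..11.1.1.11.1

.1...11.111..1...1..1.
1.1.11..1..11.1.1.11.1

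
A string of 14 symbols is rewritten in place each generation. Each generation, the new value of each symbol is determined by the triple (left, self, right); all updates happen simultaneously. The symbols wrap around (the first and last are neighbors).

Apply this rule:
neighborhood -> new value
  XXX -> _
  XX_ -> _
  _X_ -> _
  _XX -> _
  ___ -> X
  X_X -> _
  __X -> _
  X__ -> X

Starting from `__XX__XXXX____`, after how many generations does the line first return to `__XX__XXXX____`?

X___X_____XXXX
_XX__XXXX_____
___X_____XXXXX
XX__XXXX______
__X_____XXXXX_
X__XXXX______X
_X_____XXXXX__
__XXXX______XX
X_____XXXXX___
_XXXX______XX_
_____XXXXX___X
XXXX______XX__
____XXXXX___X_
XXX______XX__X
___XXXXX___X__
XX______XX__XX
__XXXXX___X___
X______XX__XXX
_XXXXX___X____
______XX__XXXX
XXXXX___X_____
_____XX__XXXX_
XXXX___X_____X
____XX__XXXX__
XXX___X_____XX
___XX__XXXX___
XX___X_____XXX
__XX__XXXX____

28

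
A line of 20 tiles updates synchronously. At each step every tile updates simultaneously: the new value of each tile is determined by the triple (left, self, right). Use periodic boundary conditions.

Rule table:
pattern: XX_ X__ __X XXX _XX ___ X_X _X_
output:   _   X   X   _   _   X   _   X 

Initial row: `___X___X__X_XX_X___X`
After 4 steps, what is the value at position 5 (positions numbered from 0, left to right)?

_

step 1: XXXXXXXXXXX____XXXXX
step 2: ___________XXXX_____
step 3: XXXXXXXXXXX____XXXXX  (repeats step 1; period 2)
step 4: ___________XXXX_____
position 5 holds _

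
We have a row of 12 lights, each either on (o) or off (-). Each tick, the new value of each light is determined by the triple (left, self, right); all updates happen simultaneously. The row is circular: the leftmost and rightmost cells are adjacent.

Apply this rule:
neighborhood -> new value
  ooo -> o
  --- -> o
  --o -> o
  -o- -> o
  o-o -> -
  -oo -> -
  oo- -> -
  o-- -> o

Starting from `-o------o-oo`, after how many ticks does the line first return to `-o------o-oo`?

5

-oooooooo---
o-oooooo-ooo
---oooo---oo
ooo-oo-ooo--
-o------o-oo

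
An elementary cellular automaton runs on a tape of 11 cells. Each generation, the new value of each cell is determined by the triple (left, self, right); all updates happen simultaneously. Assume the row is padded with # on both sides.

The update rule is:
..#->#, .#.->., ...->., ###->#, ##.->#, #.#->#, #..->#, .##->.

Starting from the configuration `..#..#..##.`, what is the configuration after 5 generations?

##.##.##.##
###.##.##.#
####.##.##.
#####.##.##
######.##.#

######.##.#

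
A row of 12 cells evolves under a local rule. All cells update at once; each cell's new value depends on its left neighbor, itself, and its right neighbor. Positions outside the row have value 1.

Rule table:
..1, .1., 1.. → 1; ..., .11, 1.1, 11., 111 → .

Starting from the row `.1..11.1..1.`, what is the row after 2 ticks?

.111...1111.
....1.1.....

....1.1.....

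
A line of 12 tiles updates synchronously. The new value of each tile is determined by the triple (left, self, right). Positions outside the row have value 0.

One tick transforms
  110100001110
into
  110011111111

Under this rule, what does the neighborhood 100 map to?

At position 4 the neighborhood is 100; the next row has 1 there.

1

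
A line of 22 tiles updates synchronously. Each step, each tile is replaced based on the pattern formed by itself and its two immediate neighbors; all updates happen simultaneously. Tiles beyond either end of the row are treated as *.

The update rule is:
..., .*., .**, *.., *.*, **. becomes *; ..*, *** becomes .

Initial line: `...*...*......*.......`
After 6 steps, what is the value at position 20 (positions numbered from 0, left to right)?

*

step 1: **.***.******.*******.
step 2: .***.***....***.....**
step 3: **.***.****.*.*****.*.
step 4: .***.***..*****...****
step 5: **.***.**.*...***.*...
step 6: .***.********.*.*****.
position 20 holds *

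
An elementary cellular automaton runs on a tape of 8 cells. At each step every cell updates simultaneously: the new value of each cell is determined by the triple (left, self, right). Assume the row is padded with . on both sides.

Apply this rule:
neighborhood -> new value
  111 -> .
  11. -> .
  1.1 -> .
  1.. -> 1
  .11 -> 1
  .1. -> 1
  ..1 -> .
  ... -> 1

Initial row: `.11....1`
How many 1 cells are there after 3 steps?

step 1: .1.111.1
step 2: .1.1...1
step 3: .1.111.1
count of 1: 5

5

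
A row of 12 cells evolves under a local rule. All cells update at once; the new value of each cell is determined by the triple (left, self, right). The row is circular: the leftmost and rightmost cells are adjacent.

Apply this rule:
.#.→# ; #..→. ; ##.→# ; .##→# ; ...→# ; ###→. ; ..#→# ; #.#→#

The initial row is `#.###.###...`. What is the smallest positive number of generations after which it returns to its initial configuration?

###.###.#.##
..###.#####.
###.###...#.
#.###.#.####
###.#####...
#.###...#.##
###.#.#####.
#.#####...##
###...#.###.
#.#.#####.##
#####...###.
#...#.###.##
#.#####.###.
###...###.##
..#.###.###.
#####.###.#.
#...###.####
#.###.###...

18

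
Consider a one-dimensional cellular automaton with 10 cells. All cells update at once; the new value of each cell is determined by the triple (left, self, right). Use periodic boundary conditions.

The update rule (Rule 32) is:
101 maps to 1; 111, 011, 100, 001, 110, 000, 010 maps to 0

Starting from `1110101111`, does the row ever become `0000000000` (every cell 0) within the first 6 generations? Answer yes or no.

0001010000
0000100000
0000000000
all cells are 0 at generation 3

yes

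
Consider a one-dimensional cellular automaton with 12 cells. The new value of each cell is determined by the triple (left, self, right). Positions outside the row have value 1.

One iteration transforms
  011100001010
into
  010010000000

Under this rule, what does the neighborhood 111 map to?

0

At position 2 the neighborhood is 111; the next row has 0 there.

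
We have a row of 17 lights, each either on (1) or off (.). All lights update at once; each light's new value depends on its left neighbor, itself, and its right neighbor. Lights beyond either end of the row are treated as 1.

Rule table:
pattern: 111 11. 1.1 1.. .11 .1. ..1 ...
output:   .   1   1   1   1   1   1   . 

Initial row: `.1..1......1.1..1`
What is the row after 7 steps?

111111....1111111
.....11..11......
1...11111111....1
11.11......11..11
.11111....111111.
11...11..11....11
.11.11111111..11.

.11.11111111..11.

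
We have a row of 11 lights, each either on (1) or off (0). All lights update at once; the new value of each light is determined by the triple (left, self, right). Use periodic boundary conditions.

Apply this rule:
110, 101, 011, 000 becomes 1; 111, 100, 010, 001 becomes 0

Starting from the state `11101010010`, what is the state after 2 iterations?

10110100001
11111001101

11111001101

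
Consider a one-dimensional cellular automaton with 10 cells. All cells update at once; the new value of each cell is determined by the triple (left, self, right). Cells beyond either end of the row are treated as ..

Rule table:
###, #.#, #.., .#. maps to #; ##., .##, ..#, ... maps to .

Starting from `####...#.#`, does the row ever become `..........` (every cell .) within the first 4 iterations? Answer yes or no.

.##.#..###
...###..#.
....#.#.##
....####..
iteration 4 is ....####.., still not uniform .

no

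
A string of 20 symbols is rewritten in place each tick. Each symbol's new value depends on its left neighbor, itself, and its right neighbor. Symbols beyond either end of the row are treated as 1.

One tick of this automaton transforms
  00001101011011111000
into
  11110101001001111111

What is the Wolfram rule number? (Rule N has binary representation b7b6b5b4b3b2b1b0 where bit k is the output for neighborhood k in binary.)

215

position 13: 111 → 1  (bit 7 = 1)
position 5: 110 → 1  (bit 6 = 1)
position 6: 101 → 0  (bit 5 = 0)
position 0: 100 → 1  (bit 4 = 1)
position 4: 011 → 0  (bit 3 = 0)
position 7: 010 → 1  (bit 2 = 1)
position 3: 001 → 1  (bit 1 = 1)
position 1: 000 → 1  (bit 0 = 1)
bits b7..b0 = 11010111 = 215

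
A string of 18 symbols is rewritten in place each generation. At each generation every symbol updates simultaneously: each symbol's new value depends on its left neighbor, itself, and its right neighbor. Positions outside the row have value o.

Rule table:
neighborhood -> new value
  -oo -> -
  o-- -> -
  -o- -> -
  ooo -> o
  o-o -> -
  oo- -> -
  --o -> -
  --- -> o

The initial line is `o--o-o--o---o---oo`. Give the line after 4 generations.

----------o---o--o
-oooooooo---o-----
--oooooo--o---ooo-
---oooo-----o--o--

---oooo-----o--o--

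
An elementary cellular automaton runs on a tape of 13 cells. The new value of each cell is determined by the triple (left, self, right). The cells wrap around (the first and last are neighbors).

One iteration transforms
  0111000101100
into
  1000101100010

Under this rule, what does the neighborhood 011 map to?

0

At position 1 the neighborhood is 011; the next row has 0 there.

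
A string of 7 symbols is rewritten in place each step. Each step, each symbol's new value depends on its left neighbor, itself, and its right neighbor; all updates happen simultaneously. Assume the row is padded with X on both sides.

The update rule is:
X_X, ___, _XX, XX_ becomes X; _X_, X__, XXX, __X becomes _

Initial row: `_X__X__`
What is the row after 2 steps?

X_XXXX_

step 1: X______
step 2: X_XXXX_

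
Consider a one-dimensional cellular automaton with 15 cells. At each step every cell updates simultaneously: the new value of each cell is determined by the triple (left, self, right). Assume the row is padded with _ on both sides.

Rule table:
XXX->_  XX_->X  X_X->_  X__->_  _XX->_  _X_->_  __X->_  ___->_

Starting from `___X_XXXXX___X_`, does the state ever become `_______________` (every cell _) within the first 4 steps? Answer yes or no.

yes

_________X_____
_______________
all cells are _ at step 2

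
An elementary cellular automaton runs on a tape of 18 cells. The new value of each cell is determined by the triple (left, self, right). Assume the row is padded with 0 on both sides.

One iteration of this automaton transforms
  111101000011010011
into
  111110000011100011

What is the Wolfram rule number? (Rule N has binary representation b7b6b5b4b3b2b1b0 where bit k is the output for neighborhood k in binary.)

232

position 1: 111 → 1  (bit 7 = 1)
position 3: 110 → 1  (bit 6 = 1)
position 4: 101 → 1  (bit 5 = 1)
position 6: 100 → 0  (bit 4 = 0)
position 0: 011 → 1  (bit 3 = 1)
position 5: 010 → 0  (bit 2 = 0)
position 9: 001 → 0  (bit 1 = 0)
position 7: 000 → 0  (bit 0 = 0)
bits b7..b0 = 11101000 = 232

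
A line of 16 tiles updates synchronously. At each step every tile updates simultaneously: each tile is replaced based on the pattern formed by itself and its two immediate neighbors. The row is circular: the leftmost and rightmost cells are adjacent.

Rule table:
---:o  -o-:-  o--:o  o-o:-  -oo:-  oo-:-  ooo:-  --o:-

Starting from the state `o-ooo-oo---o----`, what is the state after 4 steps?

--------oo--ooo-
ooooooo---o----o
-------oo--ooo--
oooooo---o----oo

oooooo---o----oo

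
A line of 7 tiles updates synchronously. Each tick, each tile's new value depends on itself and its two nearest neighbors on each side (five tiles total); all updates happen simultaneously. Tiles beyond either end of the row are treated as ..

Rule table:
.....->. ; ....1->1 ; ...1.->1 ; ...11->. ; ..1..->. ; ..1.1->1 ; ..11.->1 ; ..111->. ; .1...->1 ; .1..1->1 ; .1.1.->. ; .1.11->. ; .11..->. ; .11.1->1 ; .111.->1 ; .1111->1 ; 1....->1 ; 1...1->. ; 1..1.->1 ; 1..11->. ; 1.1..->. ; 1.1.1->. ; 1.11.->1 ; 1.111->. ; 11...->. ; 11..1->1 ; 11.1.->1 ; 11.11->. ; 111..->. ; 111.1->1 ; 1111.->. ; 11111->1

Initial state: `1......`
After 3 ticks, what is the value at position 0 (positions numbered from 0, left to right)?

1

.11....
.1..1..
1.11.11
position 0 holds 1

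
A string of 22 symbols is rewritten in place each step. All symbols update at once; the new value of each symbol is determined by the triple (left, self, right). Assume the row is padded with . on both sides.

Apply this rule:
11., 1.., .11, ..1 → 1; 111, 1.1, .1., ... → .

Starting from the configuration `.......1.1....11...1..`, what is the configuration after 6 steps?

......1...1..1111.1.1.
.....1.1.1.111..1....1
....1......1.111.1..1.
...1.1....1..1.1..11.1
..1...1..1.11...1111..
.1.1.1.11..111.11..11.

.1.1.1.11..111.11..11.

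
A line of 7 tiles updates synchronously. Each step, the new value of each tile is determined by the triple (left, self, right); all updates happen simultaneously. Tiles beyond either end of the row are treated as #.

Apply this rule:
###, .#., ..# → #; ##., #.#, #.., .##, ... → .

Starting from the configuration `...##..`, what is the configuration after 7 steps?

.#..##.

..#...#
.##..#.
....##.
...#...
..##..#
.#...#.
.#..##.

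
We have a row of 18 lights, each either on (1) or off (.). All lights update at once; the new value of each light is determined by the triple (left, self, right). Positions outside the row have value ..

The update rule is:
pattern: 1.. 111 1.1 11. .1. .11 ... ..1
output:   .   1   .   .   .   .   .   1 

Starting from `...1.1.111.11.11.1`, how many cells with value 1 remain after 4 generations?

1

generation 1: ..1.....1.........
generation 2: .1.....1..........
generation 3: 1.....1...........
generation 4: .....1............
count of 1: 1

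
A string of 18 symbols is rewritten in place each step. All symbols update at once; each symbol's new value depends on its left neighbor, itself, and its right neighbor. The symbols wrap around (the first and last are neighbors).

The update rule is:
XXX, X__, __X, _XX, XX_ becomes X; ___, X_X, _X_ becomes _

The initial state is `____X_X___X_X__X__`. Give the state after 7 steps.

XXXXX___XXXXXXXXX_

step 1: ___X___X_X___XX_X_
step 2: __X_X_X___X_XXX__X
step 3: XX_____X_X__XXXXX_
step 4: XXX___X___XXXXXXX_
step 5: XXXX_X_X_XXXXXXXX_
step 6: XXXX_____XXXXXXXX_
step 7: XXXXX___XXXXXXXXX_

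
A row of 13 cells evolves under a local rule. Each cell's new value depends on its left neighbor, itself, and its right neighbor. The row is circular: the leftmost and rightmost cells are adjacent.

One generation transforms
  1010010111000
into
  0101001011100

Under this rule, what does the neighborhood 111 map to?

At position 8 the neighborhood is 111; the next row has 1 there.

1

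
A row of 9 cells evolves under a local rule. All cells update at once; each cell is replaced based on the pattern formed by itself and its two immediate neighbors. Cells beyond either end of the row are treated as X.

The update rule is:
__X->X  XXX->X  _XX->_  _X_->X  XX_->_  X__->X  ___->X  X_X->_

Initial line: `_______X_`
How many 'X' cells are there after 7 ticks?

8

XXXXXXXX_
XXXXXXX__
XXXXXX_XX
XXXXX___X
XXXX_XXX_
XXX___X__
XX_XXXXXX
count of X: 8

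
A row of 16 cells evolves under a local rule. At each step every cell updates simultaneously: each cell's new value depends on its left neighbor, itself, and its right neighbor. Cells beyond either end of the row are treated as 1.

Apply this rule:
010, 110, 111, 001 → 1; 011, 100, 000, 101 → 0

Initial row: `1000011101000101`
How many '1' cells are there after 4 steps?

1000101101001100
1001100101010101
1010101101010100
1010100101010101
count of 1: 8

8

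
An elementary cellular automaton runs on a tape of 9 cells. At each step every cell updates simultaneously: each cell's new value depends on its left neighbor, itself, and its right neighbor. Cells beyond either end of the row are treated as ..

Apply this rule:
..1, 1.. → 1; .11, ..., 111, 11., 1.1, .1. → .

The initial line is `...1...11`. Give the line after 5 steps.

..1...1..

step 1: ..1.1.1..
step 2: .1.....1.
step 3: 1.1...1.1
step 4: ...1.1...
step 5: ..1...1..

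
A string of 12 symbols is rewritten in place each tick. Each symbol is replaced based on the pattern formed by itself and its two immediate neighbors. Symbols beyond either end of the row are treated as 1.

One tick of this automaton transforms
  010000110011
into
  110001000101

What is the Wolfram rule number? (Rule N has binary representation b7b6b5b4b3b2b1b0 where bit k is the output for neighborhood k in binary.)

166

position 11: 111 → 1  (bit 7 = 1)
position 7: 110 → 0  (bit 6 = 0)
position 0: 101 → 1  (bit 5 = 1)
position 2: 100 → 0  (bit 4 = 0)
position 6: 011 → 0  (bit 3 = 0)
position 1: 010 → 1  (bit 2 = 1)
position 5: 001 → 1  (bit 1 = 1)
position 3: 000 → 0  (bit 0 = 0)
bits b7..b0 = 10100110 = 166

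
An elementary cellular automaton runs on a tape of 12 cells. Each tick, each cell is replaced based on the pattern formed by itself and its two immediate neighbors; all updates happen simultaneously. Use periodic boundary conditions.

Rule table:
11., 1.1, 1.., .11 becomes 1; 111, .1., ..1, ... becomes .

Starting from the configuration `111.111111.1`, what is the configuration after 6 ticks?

1.11111.11..

..111....111
1.1.11...1.1
11.1111...11
.111..11..1.
.1.11.111..1
1.11111.11..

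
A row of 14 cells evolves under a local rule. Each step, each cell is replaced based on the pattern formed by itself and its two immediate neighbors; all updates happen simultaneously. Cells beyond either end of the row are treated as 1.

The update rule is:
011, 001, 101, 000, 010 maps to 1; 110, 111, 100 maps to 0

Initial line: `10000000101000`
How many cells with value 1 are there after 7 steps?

9

00111111111011
01100000000110
11001111111101
00011000000011
01110011111110
11000110000001
00011100111111
count of 1: 9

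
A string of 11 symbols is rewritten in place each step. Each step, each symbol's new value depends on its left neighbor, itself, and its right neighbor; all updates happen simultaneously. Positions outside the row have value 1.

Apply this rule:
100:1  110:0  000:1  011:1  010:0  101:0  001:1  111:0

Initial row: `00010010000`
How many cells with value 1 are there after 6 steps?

2

11101101111
00001001000
11110110111
00000100100
11111011011
00000010010
count of 1: 2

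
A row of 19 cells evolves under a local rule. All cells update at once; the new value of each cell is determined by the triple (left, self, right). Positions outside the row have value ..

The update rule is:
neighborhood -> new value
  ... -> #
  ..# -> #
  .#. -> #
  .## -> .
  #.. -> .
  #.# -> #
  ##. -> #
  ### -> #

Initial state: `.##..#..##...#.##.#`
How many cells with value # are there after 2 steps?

16

step 1: #.#.##.#.#.####.###
step 2: ####.######.####.##
count of #: 16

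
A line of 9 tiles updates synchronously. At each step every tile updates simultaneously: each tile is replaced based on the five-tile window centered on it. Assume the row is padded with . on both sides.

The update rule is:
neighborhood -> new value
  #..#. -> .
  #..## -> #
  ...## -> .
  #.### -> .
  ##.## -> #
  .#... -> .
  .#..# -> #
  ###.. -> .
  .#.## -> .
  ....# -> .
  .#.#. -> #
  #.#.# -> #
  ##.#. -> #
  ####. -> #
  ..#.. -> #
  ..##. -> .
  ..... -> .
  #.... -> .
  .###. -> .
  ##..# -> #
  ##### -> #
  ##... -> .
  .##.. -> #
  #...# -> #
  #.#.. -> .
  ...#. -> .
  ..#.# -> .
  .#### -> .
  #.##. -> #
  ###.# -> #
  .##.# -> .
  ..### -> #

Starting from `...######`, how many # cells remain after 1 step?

...#.###.
count of #: 4

4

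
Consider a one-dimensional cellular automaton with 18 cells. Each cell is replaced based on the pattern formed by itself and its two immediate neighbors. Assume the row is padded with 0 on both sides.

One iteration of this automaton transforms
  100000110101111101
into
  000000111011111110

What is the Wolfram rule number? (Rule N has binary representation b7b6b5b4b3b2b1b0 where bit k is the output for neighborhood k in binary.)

232

position 12: 111 → 1  (bit 7 = 1)
position 7: 110 → 1  (bit 6 = 1)
position 8: 101 → 1  (bit 5 = 1)
position 1: 100 → 0  (bit 4 = 0)
position 6: 011 → 1  (bit 3 = 1)
position 0: 010 → 0  (bit 2 = 0)
position 5: 001 → 0  (bit 1 = 0)
position 2: 000 → 0  (bit 0 = 0)
bits b7..b0 = 11101000 = 232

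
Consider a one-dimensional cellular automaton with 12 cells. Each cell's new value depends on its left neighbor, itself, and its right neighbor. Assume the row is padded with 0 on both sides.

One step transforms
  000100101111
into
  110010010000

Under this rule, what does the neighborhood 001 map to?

At position 2 the neighborhood is 001; the next row has 0 there.

0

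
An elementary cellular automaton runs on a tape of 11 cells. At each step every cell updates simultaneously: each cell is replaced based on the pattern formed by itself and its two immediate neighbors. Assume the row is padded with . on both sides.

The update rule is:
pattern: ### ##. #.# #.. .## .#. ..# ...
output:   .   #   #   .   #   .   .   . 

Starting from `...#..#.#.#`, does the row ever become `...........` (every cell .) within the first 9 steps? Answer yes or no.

step 1: .......#.#.
step 2: ........#..
step 3: ...........
all cells are . at step 3

yes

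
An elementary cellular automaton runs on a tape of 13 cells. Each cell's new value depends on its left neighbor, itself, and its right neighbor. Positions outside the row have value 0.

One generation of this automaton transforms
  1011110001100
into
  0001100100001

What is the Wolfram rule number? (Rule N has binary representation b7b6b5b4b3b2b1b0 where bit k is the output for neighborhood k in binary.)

position 3: 111 → 1  (bit 7 = 1)
position 5: 110 → 0  (bit 6 = 0)
position 1: 101 → 0  (bit 5 = 0)
position 6: 100 → 0  (bit 4 = 0)
position 2: 011 → 0  (bit 3 = 0)
position 0: 010 → 0  (bit 2 = 0)
position 8: 001 → 0  (bit 1 = 0)
position 7: 000 → 1  (bit 0 = 1)
bits b7..b0 = 10000001 = 129

129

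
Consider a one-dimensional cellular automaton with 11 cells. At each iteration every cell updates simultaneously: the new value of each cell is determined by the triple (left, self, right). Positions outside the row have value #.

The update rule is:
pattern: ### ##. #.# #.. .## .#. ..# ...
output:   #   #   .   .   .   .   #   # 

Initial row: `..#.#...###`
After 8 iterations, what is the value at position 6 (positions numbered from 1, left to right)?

.

iteration 1: .#....##.##
iteration 2: ...###.#..#
iteration 3: .##.##...#.
iteration 4: ..#..#.##..
iteration 5: .#..#...#.#
iteration 6: ...#..##...
iteration 7: .##..#.#.##
iteration 8: ..#.#.....#
position 6 holds .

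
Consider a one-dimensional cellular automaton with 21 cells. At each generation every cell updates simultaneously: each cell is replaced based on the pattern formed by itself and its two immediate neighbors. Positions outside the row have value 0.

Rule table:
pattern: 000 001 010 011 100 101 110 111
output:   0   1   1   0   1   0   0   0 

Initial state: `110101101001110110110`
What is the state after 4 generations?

000100001110000000001
001110010001000000011
010001111011100000100
111010000000010001110

111010000000010001110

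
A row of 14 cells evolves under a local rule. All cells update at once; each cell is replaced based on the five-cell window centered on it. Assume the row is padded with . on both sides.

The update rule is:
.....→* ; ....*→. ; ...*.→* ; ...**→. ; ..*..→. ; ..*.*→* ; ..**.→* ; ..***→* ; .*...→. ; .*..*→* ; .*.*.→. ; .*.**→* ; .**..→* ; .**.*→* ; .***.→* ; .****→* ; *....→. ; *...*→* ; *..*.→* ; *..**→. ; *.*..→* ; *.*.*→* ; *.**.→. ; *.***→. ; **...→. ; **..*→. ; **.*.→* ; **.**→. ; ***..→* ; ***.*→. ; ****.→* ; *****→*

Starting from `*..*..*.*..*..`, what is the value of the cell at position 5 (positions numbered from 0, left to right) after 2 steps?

*

.**.***.***...
.**..*...**..*
position 5 holds *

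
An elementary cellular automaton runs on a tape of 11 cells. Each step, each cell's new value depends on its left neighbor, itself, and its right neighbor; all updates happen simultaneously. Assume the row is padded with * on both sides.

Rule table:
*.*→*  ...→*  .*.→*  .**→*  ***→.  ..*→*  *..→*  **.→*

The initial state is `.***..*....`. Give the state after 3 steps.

**.********

step 1: **.********
step 2: .***.......
step 3: **.********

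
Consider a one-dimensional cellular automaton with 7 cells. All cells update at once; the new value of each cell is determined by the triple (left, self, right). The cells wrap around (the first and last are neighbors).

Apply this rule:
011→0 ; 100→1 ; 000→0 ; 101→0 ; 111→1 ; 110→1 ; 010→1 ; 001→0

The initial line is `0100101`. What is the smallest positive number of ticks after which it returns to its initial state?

14

tick 1: 0110101
tick 2: 0010101
tick 3: 1010101
tick 4: 1010100
tick 5: 1010110
tick 6: 1010010
tick 7: 1011010
tick 8: 1001010
tick 9: 1101010
tick 10: 0101010
tick 11: 0101011
tick 12: 0101001
tick 13: 0101101
tick 14: 0100101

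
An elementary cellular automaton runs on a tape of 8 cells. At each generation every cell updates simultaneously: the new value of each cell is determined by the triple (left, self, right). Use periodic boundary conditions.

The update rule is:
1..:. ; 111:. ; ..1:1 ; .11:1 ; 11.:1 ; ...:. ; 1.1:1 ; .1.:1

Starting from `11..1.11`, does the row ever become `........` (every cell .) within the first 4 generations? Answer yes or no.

.1.1111.
1111..1.
1..1.111
1.1111..
generation 4 is 1.1111.., still not uniform .

no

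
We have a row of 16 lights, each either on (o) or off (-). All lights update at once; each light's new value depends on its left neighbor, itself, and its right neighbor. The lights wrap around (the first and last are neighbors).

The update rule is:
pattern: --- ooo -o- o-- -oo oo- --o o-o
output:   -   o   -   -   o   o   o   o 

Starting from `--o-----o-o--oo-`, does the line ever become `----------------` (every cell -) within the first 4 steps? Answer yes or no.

no

-o-----o-o--ooo-
o-----o-o--oooo-
-----o-o--oooooo
----o-o--ooooooo
step 4 is ----o-o--ooooooo, still not uniform -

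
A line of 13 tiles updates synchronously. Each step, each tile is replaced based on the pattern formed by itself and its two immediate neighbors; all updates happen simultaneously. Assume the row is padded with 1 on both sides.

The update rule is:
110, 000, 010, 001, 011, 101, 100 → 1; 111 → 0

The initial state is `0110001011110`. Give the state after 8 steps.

0000000011110

step 1: 1111111110011
step 2: 0000000011110
step 3: 1111111110011  (repeats step 1; period 2)
step 8: 0000000011110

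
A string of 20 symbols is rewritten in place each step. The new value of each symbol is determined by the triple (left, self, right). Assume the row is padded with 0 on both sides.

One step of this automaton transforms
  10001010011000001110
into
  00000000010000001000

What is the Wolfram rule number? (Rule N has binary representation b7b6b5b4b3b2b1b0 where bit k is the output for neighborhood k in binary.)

8

position 17: 111 → 0  (bit 7 = 0)
position 10: 110 → 0  (bit 6 = 0)
position 5: 101 → 0  (bit 5 = 0)
position 1: 100 → 0  (bit 4 = 0)
position 9: 011 → 1  (bit 3 = 1)
position 0: 010 → 0  (bit 2 = 0)
position 3: 001 → 0  (bit 1 = 0)
position 2: 000 → 0  (bit 0 = 0)
bits b7..b0 = 00001000 = 8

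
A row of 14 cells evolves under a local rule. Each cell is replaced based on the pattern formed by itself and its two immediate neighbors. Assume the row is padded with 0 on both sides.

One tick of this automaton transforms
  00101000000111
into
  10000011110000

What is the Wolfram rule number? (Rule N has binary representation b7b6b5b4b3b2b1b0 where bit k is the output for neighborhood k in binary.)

1

position 12: 111 → 0  (bit 7 = 0)
position 13: 110 → 0  (bit 6 = 0)
position 3: 101 → 0  (bit 5 = 0)
position 5: 100 → 0  (bit 4 = 0)
position 11: 011 → 0  (bit 3 = 0)
position 2: 010 → 0  (bit 2 = 0)
position 1: 001 → 0  (bit 1 = 0)
position 0: 000 → 1  (bit 0 = 1)
bits b7..b0 = 00000001 = 1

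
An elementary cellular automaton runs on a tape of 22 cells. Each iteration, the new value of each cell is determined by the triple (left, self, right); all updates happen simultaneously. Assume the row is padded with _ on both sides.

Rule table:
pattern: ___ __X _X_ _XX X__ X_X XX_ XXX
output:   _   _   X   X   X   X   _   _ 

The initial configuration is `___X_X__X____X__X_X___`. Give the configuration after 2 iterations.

iteration 1: ___XXXX_XX___XX_XXXX__
iteration 2: ___X___XX_X__X_XX___X_

___X___XX_X__X_XX___X_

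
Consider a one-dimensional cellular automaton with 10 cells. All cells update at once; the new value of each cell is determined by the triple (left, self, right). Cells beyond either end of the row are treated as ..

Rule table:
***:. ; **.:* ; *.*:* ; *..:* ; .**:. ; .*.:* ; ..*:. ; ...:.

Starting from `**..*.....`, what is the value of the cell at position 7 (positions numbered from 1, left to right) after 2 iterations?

*

iteration 1: .**.**....
iteration 2: ..**.**...
position 7 holds *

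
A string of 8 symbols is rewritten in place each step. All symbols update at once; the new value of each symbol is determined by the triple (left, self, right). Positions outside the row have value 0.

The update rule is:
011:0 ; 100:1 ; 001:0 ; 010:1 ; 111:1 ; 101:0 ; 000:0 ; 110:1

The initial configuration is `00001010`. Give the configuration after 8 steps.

00000101

step 1: 00001011
step 2: 00001001
step 3: 00001101
step 4: 00000101
step 5: 00000101  (fixed point — unchanged through step 8)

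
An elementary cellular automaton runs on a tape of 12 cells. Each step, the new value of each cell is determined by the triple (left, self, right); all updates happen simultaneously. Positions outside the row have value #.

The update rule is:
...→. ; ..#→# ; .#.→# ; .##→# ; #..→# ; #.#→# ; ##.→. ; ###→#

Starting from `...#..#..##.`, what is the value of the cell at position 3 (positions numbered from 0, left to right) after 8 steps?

#.########.#
.########.##
########.###
#######.####
######.#####
#####.######
####.#######
###.########
position 3 holds .

.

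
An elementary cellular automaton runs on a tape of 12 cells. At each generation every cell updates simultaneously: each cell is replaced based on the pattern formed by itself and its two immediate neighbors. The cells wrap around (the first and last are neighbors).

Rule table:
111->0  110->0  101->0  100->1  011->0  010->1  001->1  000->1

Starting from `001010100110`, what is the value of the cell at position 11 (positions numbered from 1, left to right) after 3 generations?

111010111001
000010000110
111111111001
position 11 holds 0

0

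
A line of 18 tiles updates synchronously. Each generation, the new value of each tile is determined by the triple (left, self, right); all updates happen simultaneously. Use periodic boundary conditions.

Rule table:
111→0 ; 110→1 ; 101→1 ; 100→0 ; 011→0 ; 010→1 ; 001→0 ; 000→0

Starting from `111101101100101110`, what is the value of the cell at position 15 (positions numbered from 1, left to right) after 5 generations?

000110110100110011
000011011100010001
000001100100010001
000000100100010001
000000100100010001
position 15 holds 0

0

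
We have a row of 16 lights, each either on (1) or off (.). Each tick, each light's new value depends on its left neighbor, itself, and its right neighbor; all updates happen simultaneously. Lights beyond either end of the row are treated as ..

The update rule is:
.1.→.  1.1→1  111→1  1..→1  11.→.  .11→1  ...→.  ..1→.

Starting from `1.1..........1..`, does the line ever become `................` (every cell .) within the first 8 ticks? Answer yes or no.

.1.1..........1.
..1.1..........1
...1.1..........
....1.1.........
.....1.1........
......1.1.......
.......1.1......
........1.1.....
tick 8 is ........1.1....., still not uniform .

no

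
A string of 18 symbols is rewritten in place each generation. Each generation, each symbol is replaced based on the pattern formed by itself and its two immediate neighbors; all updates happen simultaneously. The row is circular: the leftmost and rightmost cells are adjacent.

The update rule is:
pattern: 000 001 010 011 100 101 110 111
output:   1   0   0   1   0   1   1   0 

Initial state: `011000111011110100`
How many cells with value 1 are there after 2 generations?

generation 1: 011010101110011001
generation 2: 111101011010011000
count of 1: 10

10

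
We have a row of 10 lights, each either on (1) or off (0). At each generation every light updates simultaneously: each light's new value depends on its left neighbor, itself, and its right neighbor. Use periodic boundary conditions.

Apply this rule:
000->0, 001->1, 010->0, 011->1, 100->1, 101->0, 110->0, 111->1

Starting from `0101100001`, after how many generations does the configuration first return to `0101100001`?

0001010010
0010001101
1101011000
1000010101
0100100001
0011010010
0110001101
0101011000
1000010100
0100100011
0011010110
0110000101
0101001000
1000110100
0101100011
0001010110
0010000101
1101001000
1000110101
0101100001

20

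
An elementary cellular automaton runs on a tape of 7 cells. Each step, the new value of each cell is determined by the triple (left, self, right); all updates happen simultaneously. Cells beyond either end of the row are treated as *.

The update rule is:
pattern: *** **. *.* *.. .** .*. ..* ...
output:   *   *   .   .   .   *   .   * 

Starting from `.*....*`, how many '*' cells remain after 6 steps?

2

.*.**..
.*..*..
.*..*..  (fixed point — unchanged through step 6)
count of *: 2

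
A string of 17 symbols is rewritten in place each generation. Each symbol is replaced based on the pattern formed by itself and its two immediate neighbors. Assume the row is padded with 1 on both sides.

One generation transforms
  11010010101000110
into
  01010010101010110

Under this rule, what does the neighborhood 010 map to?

1

At position 3 the neighborhood is 010; the next row has 1 there.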